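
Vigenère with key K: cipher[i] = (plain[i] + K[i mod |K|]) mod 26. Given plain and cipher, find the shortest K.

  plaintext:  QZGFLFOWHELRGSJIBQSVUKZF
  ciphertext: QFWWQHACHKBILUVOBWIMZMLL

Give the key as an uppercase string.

AGQRFCMG

  i= 0: Q-Q =  0 → A
  i= 1: F-Z =  6 → G
  i= 2: W-G = 16 → Q
  i= 3: W-F = 17 → R
  i= 4: Q-L =  5 → F
  i= 5: H-F =  2 → C
  i= 6: A-O = 12 → M
  i= 7: C-W =  6 → G
  i= 8: H-H =  0 → A
  i= 9: K-E =  6 → G
  i=10: B-L = 16 → Q
  i=11: I-R = 17 → R
  i=12: L-G =  5 → F
  i=13: U-S =  2 → C
  i=14: V-J = 12 → M
  i=15: O-I =  6 → G
  i=16: B-B =  0 → A
  i=17: W-Q =  6 → G
  i=18: I-S = 16 → Q
  i=19: M-V = 17 → R
  i=20: Z-U =  5 → F
  i=21: M-K =  2 → C
  i=22: L-Z = 12 → M
  i=23: L-F =  6 → G
  shifts repeat with period 8: AGQRFCMG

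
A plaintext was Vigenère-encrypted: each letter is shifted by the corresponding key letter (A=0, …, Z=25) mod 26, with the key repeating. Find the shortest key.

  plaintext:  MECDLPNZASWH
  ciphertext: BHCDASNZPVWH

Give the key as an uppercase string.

  i= 0: B-M = 15 → P
  i= 1: H-E =  3 → D
  i= 2: C-C =  0 → A
  i= 3: D-D =  0 → A
  i= 4: A-L = 15 → P
  i= 5: S-P =  3 → D
  i= 6: N-N =  0 → A
  i= 7: Z-Z =  0 → A
  i= 8: P-A = 15 → P
  i= 9: V-S =  3 → D
  i=10: W-W =  0 → A
  i=11: H-H =  0 → A
  shifts repeat with period 4: PDAA

PDAA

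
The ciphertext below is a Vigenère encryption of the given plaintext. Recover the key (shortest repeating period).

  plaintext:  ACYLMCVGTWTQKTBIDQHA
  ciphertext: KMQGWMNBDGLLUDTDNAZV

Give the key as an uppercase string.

KKSV

  i= 0: K-A = 10 → K
  i= 1: M-C = 10 → K
  i= 2: Q-Y = 18 → S
  i= 3: G-L = 21 → V
  i= 4: W-M = 10 → K
  i= 5: M-C = 10 → K
  i= 6: N-V = 18 → S
  i= 7: B-G = 21 → V
  i= 8: D-T = 10 → K
  i= 9: G-W = 10 → K
  i=10: L-T = 18 → S
  i=11: L-Q = 21 → V
  i=12: U-K = 10 → K
  i=13: D-T = 10 → K
  i=14: T-B = 18 → S
  i=15: D-I = 21 → V
  i=16: N-D = 10 → K
  i=17: A-Q = 10 → K
  i=18: Z-H = 18 → S
  i=19: V-A = 21 → V
  shifts repeat with period 4: KKSV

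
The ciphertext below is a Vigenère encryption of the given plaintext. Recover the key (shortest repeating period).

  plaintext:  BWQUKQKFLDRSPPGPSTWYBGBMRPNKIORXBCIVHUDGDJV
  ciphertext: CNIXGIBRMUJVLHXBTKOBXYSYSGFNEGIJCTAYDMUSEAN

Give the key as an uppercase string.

  i= 0: C-B =  1 → B
  i= 1: N-W = 17 → R
  i= 2: I-Q = 18 → S
  i= 3: X-U =  3 → D
  i= 4: G-K = 22 → W
  i= 5: I-Q = 18 → S
  i= 6: B-K = 17 → R
  i= 7: R-F = 12 → M
  i= 8: M-L =  1 → B
  i= 9: U-D = 17 → R
  i=10: J-R = 18 → S
  i=11: V-S =  3 → D
  i=12: L-P = 22 → W
  i=13: H-P = 18 → S
  i=14: X-G = 17 → R
  i=15: B-P = 12 → M
  i=16: T-S =  1 → B
  i=17: K-T = 17 → R
  i=18: O-W = 18 → S
  i=19: B-Y =  3 → D
  i=20: X-B = 22 → W
  i=21: Y-G = 18 → S
  i=22: S-B = 17 → R
  i=23: Y-M = 12 → M
  i=24: S-R =  1 → B
  i=25: G-P = 17 → R
  i=26: F-N = 18 → S
  i=27: N-K =  3 → D
  i=28: E-I = 22 → W
  i=29: G-O = 18 → S
  i=30: I-R = 17 → R
  i=31: J-X = 12 → M
  i=32: C-B =  1 → B
  i=33: T-C = 17 → R
  i=34: A-I = 18 → S
  i=35: Y-V =  3 → D
  i=36: D-H = 22 → W
  i=37: M-U = 18 → S
  i=38: U-D = 17 → R
  i=39: S-G = 12 → M
  i=40: E-D =  1 → B
  i=41: A-J = 17 → R
  i=42: N-V = 18 → S
  shifts repeat with period 8: BRSDWSRM

BRSDWSRM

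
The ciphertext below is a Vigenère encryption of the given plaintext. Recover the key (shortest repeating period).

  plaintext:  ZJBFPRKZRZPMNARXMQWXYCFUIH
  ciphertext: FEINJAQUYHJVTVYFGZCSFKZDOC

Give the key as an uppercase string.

GVHIUJ

  i= 0: F-Z =  6 → G
  i= 1: E-J = 21 → V
  i= 2: I-B =  7 → H
  i= 3: N-F =  8 → I
  i= 4: J-P = 20 → U
  i= 5: A-R =  9 → J
  i= 6: Q-K =  6 → G
  i= 7: U-Z = 21 → V
  i= 8: Y-R =  7 → H
  i= 9: H-Z =  8 → I
  i=10: J-P = 20 → U
  i=11: V-M =  9 → J
  i=12: T-N =  6 → G
  i=13: V-A = 21 → V
  i=14: Y-R =  7 → H
  i=15: F-X =  8 → I
  i=16: G-M = 20 → U
  i=17: Z-Q =  9 → J
  i=18: C-W =  6 → G
  i=19: S-X = 21 → V
  i=20: F-Y =  7 → H
  i=21: K-C =  8 → I
  i=22: Z-F = 20 → U
  i=23: D-U =  9 → J
  i=24: O-I =  6 → G
  i=25: C-H = 21 → V
  shifts repeat with period 6: GVHIUJ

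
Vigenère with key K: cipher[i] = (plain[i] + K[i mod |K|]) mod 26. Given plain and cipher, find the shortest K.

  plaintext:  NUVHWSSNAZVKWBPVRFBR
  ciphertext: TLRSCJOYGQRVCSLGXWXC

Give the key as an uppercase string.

GRWL

  i= 0: T-N =  6 → G
  i= 1: L-U = 17 → R
  i= 2: R-V = 22 → W
  i= 3: S-H = 11 → L
  i= 4: C-W =  6 → G
  i= 5: J-S = 17 → R
  i= 6: O-S = 22 → W
  i= 7: Y-N = 11 → L
  i= 8: G-A =  6 → G
  i= 9: Q-Z = 17 → R
  i=10: R-V = 22 → W
  i=11: V-K = 11 → L
  i=12: C-W =  6 → G
  i=13: S-B = 17 → R
  i=14: L-P = 22 → W
  i=15: G-V = 11 → L
  i=16: X-R =  6 → G
  i=17: W-F = 17 → R
  i=18: X-B = 22 → W
  i=19: C-R = 11 → L
  shifts repeat with period 4: GRWL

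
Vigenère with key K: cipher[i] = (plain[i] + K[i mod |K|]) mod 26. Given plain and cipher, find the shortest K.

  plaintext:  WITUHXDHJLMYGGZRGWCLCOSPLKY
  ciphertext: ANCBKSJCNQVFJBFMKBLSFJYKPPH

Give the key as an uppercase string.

  i= 0: A-W =  4 → E
  i= 1: N-I =  5 → F
  i= 2: C-T =  9 → J
  i= 3: B-U =  7 → H
  i= 4: K-H =  3 → D
  i= 5: S-X = 21 → V
  i= 6: J-D =  6 → G
  i= 7: C-H = 21 → V
  i= 8: N-J =  4 → E
  i= 9: Q-L =  5 → F
  i=10: V-M =  9 → J
  i=11: F-Y =  7 → H
  i=12: J-G =  3 → D
  i=13: B-G = 21 → V
  i=14: F-Z =  6 → G
  i=15: M-R = 21 → V
  i=16: K-G =  4 → E
  i=17: B-W =  5 → F
  i=18: L-C =  9 → J
  i=19: S-L =  7 → H
  i=20: F-C =  3 → D
  i=21: J-O = 21 → V
  i=22: Y-S =  6 → G
  i=23: K-P = 21 → V
  i=24: P-L =  4 → E
  i=25: P-K =  5 → F
  i=26: H-Y =  9 → J
  shifts repeat with period 8: EFJHDVGV

EFJHDVGV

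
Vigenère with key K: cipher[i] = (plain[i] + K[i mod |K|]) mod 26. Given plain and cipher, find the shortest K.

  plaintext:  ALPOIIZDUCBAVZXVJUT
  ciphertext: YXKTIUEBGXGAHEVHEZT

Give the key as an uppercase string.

  i= 0: Y-A = 24 → Y
  i= 1: X-L = 12 → M
  i= 2: K-P = 21 → V
  i= 3: T-O =  5 → F
  i= 4: I-I =  0 → A
  i= 5: U-I = 12 → M
  i= 6: E-Z =  5 → F
  i= 7: B-D = 24 → Y
  i= 8: G-U = 12 → M
  i= 9: X-C = 21 → V
  i=10: G-B =  5 → F
  i=11: A-A =  0 → A
  i=12: H-V = 12 → M
  i=13: E-Z =  5 → F
  i=14: V-X = 24 → Y
  i=15: H-V = 12 → M
  i=16: E-J = 21 → V
  i=17: Z-U =  5 → F
  i=18: T-T =  0 → A
  shifts repeat with period 7: YMVFAMF

YMVFAMF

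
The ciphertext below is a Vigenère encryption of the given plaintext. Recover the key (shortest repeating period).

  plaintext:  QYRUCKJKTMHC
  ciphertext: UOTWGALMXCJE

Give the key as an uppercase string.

EQCC

  i= 0: U-Q =  4 → E
  i= 1: O-Y = 16 → Q
  i= 2: T-R =  2 → C
  i= 3: W-U =  2 → C
  i= 4: G-C =  4 → E
  i= 5: A-K = 16 → Q
  i= 6: L-J =  2 → C
  i= 7: M-K =  2 → C
  i= 8: X-T =  4 → E
  i= 9: C-M = 16 → Q
  i=10: J-H =  2 → C
  i=11: E-C =  2 → C
  shifts repeat with period 4: EQCC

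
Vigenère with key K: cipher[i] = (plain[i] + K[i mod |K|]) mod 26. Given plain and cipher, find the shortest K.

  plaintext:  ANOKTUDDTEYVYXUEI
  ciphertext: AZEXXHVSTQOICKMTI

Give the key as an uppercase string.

AMQNENSP

  i= 0: A-A =  0 → A
  i= 1: Z-N = 12 → M
  i= 2: E-O = 16 → Q
  i= 3: X-K = 13 → N
  i= 4: X-T =  4 → E
  i= 5: H-U = 13 → N
  i= 6: V-D = 18 → S
  i= 7: S-D = 15 → P
  i= 8: T-T =  0 → A
  i= 9: Q-E = 12 → M
  i=10: O-Y = 16 → Q
  i=11: I-V = 13 → N
  i=12: C-Y =  4 → E
  i=13: K-X = 13 → N
  i=14: M-U = 18 → S
  i=15: T-E = 15 → P
  i=16: I-I =  0 → A
  shifts repeat with period 8: AMQNENSP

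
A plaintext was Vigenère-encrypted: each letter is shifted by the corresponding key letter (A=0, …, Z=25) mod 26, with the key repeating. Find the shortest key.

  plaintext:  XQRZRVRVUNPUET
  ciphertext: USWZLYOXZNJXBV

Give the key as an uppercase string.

XCFAUD

  i= 0: U-X = 23 → X
  i= 1: S-Q =  2 → C
  i= 2: W-R =  5 → F
  i= 3: Z-Z =  0 → A
  i= 4: L-R = 20 → U
  i= 5: Y-V =  3 → D
  i= 6: O-R = 23 → X
  i= 7: X-V =  2 → C
  i= 8: Z-U =  5 → F
  i= 9: N-N =  0 → A
  i=10: J-P = 20 → U
  i=11: X-U =  3 → D
  i=12: B-E = 23 → X
  i=13: V-T =  2 → C
  shifts repeat with period 6: XCFAUD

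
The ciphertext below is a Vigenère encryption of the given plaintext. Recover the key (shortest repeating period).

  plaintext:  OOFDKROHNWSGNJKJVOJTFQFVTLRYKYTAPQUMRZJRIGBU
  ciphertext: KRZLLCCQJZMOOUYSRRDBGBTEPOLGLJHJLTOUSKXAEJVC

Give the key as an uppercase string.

  i= 0: K-O = 22 → W
  i= 1: R-O =  3 → D
  i= 2: Z-F = 20 → U
  i= 3: L-D =  8 → I
  i= 4: L-K =  1 → B
  i= 5: C-R = 11 → L
  i= 6: C-O = 14 → O
  i= 7: Q-H =  9 → J
  i= 8: J-N = 22 → W
  i= 9: Z-W =  3 → D
  i=10: M-S = 20 → U
  i=11: O-G =  8 → I
  i=12: O-N =  1 → B
  i=13: U-J = 11 → L
  i=14: Y-K = 14 → O
  i=15: S-J =  9 → J
  i=16: R-V = 22 → W
  i=17: R-O =  3 → D
  i=18: D-J = 20 → U
  i=19: B-T =  8 → I
  i=20: G-F =  1 → B
  i=21: B-Q = 11 → L
  i=22: T-F = 14 → O
  i=23: E-V =  9 → J
  i=24: P-T = 22 → W
  i=25: O-L =  3 → D
  i=26: L-R = 20 → U
  i=27: G-Y =  8 → I
  i=28: L-K =  1 → B
  i=29: J-Y = 11 → L
  i=30: H-T = 14 → O
  i=31: J-A =  9 → J
  i=32: L-P = 22 → W
  i=33: T-Q =  3 → D
  i=34: O-U = 20 → U
  i=35: U-M =  8 → I
  i=36: S-R =  1 → B
  i=37: K-Z = 11 → L
  i=38: X-J = 14 → O
  i=39: A-R =  9 → J
  i=40: E-I = 22 → W
  i=41: J-G =  3 → D
  i=42: V-B = 20 → U
  i=43: C-U =  8 → I
  shifts repeat with period 8: WDUIBLOJ

WDUIBLOJ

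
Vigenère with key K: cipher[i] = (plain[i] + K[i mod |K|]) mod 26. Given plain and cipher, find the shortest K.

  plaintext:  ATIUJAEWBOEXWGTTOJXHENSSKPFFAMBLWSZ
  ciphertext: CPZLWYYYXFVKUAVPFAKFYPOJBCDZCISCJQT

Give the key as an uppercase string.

  i= 0: C-A =  2 → C
  i= 1: P-T = 22 → W
  i= 2: Z-I = 17 → R
  i= 3: L-U = 17 → R
  i= 4: W-J = 13 → N
  i= 5: Y-A = 24 → Y
  i= 6: Y-E = 20 → U
  i= 7: Y-W =  2 → C
  i= 8: X-B = 22 → W
  i= 9: F-O = 17 → R
  i=10: V-E = 17 → R
  i=11: K-X = 13 → N
  i=12: U-W = 24 → Y
  i=13: A-G = 20 → U
  i=14: V-T =  2 → C
  i=15: P-T = 22 → W
  i=16: F-O = 17 → R
  i=17: A-J = 17 → R
  i=18: K-X = 13 → N
  i=19: F-H = 24 → Y
  i=20: Y-E = 20 → U
  i=21: P-N =  2 → C
  i=22: O-S = 22 → W
  i=23: J-S = 17 → R
  i=24: B-K = 17 → R
  i=25: C-P = 13 → N
  i=26: D-F = 24 → Y
  i=27: Z-F = 20 → U
  i=28: C-A =  2 → C
  i=29: I-M = 22 → W
  i=30: S-B = 17 → R
  i=31: C-L = 17 → R
  i=32: J-W = 13 → N
  i=33: Q-S = 24 → Y
  i=34: T-Z = 20 → U
  shifts repeat with period 7: CWRRNYU

CWRRNYU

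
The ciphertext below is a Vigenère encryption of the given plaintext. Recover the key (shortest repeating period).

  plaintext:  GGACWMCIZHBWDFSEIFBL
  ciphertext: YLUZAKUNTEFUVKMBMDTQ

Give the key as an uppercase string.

SFUXEY

  i= 0: Y-G = 18 → S
  i= 1: L-G =  5 → F
  i= 2: U-A = 20 → U
  i= 3: Z-C = 23 → X
  i= 4: A-W =  4 → E
  i= 5: K-M = 24 → Y
  i= 6: U-C = 18 → S
  i= 7: N-I =  5 → F
  i= 8: T-Z = 20 → U
  i= 9: E-H = 23 → X
  i=10: F-B =  4 → E
  i=11: U-W = 24 → Y
  i=12: V-D = 18 → S
  i=13: K-F =  5 → F
  i=14: M-S = 20 → U
  i=15: B-E = 23 → X
  i=16: M-I =  4 → E
  i=17: D-F = 24 → Y
  i=18: T-B = 18 → S
  i=19: Q-L =  5 → F
  shifts repeat with period 6: SFUXEY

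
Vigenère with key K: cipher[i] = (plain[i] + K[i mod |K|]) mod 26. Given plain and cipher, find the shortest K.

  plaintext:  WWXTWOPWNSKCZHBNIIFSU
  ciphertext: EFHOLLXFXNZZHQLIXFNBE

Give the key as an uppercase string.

  i= 0: E-W =  8 → I
  i= 1: F-W =  9 → J
  i= 2: H-X = 10 → K
  i= 3: O-T = 21 → V
  i= 4: L-W = 15 → P
  i= 5: L-O = 23 → X
  i= 6: X-P =  8 → I
  i= 7: F-W =  9 → J
  i= 8: X-N = 10 → K
  i= 9: N-S = 21 → V
  i=10: Z-K = 15 → P
  i=11: Z-C = 23 → X
  i=12: H-Z =  8 → I
  i=13: Q-H =  9 → J
  i=14: L-B = 10 → K
  i=15: I-N = 21 → V
  i=16: X-I = 15 → P
  i=17: F-I = 23 → X
  i=18: N-F =  8 → I
  i=19: B-S =  9 → J
  i=20: E-U = 10 → K
  shifts repeat with period 6: IJKVPX

IJKVPX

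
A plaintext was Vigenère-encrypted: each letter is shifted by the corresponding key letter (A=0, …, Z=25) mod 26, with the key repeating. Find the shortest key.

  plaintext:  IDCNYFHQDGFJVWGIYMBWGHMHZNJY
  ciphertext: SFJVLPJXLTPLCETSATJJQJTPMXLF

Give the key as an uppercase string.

KCHIN

  i= 0: S-I = 10 → K
  i= 1: F-D =  2 → C
  i= 2: J-C =  7 → H
  i= 3: V-N =  8 → I
  i= 4: L-Y = 13 → N
  i= 5: P-F = 10 → K
  i= 6: J-H =  2 → C
  i= 7: X-Q =  7 → H
  i= 8: L-D =  8 → I
  i= 9: T-G = 13 → N
  i=10: P-F = 10 → K
  i=11: L-J =  2 → C
  i=12: C-V =  7 → H
  i=13: E-W =  8 → I
  i=14: T-G = 13 → N
  i=15: S-I = 10 → K
  i=16: A-Y =  2 → C
  i=17: T-M =  7 → H
  i=18: J-B =  8 → I
  i=19: J-W = 13 → N
  i=20: Q-G = 10 → K
  i=21: J-H =  2 → C
  i=22: T-M =  7 → H
  i=23: P-H =  8 → I
  i=24: M-Z = 13 → N
  i=25: X-N = 10 → K
  i=26: L-J =  2 → C
  i=27: F-Y =  7 → H
  shifts repeat with period 5: KCHIN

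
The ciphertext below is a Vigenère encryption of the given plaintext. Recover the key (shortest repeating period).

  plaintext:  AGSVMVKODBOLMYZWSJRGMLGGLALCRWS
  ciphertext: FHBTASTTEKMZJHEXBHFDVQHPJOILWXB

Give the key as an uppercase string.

  i= 0: F-A =  5 → F
  i= 1: H-G =  1 → B
  i= 2: B-S =  9 → J
  i= 3: T-V = 24 → Y
  i= 4: A-M = 14 → O
  i= 5: S-V = 23 → X
  i= 6: T-K =  9 → J
  i= 7: T-O =  5 → F
  i= 8: E-D =  1 → B
  i= 9: K-B =  9 → J
  i=10: M-O = 24 → Y
  i=11: Z-L = 14 → O
  i=12: J-M = 23 → X
  i=13: H-Y =  9 → J
  i=14: E-Z =  5 → F
  i=15: X-W =  1 → B
  i=16: B-S =  9 → J
  i=17: H-J = 24 → Y
  i=18: F-R = 14 → O
  i=19: D-G = 23 → X
  i=20: V-M =  9 → J
  i=21: Q-L =  5 → F
  i=22: H-G =  1 → B
  i=23: P-G =  9 → J
  i=24: J-L = 24 → Y
  i=25: O-A = 14 → O
  i=26: I-L = 23 → X
  i=27: L-C =  9 → J
  i=28: W-R =  5 → F
  i=29: X-W =  1 → B
  i=30: B-S =  9 → J
  shifts repeat with period 7: FBJYOXJ

FBJYOXJ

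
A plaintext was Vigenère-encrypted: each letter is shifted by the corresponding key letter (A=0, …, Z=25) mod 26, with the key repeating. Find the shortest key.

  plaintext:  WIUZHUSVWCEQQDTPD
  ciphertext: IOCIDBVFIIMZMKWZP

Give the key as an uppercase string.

MGIJWHDK

  i= 0: I-W = 12 → M
  i= 1: O-I =  6 → G
  i= 2: C-U =  8 → I
  i= 3: I-Z =  9 → J
  i= 4: D-H = 22 → W
  i= 5: B-U =  7 → H
  i= 6: V-S =  3 → D
  i= 7: F-V = 10 → K
  i= 8: I-W = 12 → M
  i= 9: I-C =  6 → G
  i=10: M-E =  8 → I
  i=11: Z-Q =  9 → J
  i=12: M-Q = 22 → W
  i=13: K-D =  7 → H
  i=14: W-T =  3 → D
  i=15: Z-P = 10 → K
  i=16: P-D = 12 → M
  shifts repeat with period 8: MGIJWHDK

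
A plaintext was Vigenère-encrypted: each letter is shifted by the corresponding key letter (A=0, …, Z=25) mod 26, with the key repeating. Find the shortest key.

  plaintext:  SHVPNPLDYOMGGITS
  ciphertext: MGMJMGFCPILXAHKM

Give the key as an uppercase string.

  i= 0: M-S = 20 → U
  i= 1: G-H = 25 → Z
  i= 2: M-V = 17 → R
  i= 3: J-P = 20 → U
  i= 4: M-N = 25 → Z
  i= 5: G-P = 17 → R
  i= 6: F-L = 20 → U
  i= 7: C-D = 25 → Z
  i= 8: P-Y = 17 → R
  i= 9: I-O = 20 → U
  i=10: L-M = 25 → Z
  i=11: X-G = 17 → R
  i=12: A-G = 20 → U
  i=13: H-I = 25 → Z
  i=14: K-T = 17 → R
  i=15: M-S = 20 → U
  shifts repeat with period 3: UZR

UZR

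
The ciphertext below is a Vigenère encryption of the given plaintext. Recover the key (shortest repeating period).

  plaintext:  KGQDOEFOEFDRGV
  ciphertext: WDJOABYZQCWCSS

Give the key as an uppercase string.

  i= 0: W-K = 12 → M
  i= 1: D-G = 23 → X
  i= 2: J-Q = 19 → T
  i= 3: O-D = 11 → L
  i= 4: A-O = 12 → M
  i= 5: B-E = 23 → X
  i= 6: Y-F = 19 → T
  i= 7: Z-O = 11 → L
  i= 8: Q-E = 12 → M
  i= 9: C-F = 23 → X
  i=10: W-D = 19 → T
  i=11: C-R = 11 → L
  i=12: S-G = 12 → M
  i=13: S-V = 23 → X
  shifts repeat with period 4: MXTL

MXTL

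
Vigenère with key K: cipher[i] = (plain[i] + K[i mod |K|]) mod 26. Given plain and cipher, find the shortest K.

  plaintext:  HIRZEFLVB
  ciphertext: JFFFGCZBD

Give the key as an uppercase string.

  i= 0: J-H =  2 → C
  i= 1: F-I = 23 → X
  i= 2: F-R = 14 → O
  i= 3: F-Z =  6 → G
  i= 4: G-E =  2 → C
  i= 5: C-F = 23 → X
  i= 6: Z-L = 14 → O
  i= 7: B-V =  6 → G
  i= 8: D-B =  2 → C
  shifts repeat with period 4: CXOG

CXOG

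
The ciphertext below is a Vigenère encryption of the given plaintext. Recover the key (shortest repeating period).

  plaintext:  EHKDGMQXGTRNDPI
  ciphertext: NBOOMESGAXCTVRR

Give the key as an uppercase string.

  i= 0: N-E =  9 → J
  i= 1: B-H = 20 → U
  i= 2: O-K =  4 → E
  i= 3: O-D = 11 → L
  i= 4: M-G =  6 → G
  i= 5: E-M = 18 → S
  i= 6: S-Q =  2 → C
  i= 7: G-X =  9 → J
  i= 8: A-G = 20 → U
  i= 9: X-T =  4 → E
  i=10: C-R = 11 → L
  i=11: T-N =  6 → G
  i=12: V-D = 18 → S
  i=13: R-P =  2 → C
  i=14: R-I =  9 → J
  shifts repeat with period 7: JUELGSC

JUELGSC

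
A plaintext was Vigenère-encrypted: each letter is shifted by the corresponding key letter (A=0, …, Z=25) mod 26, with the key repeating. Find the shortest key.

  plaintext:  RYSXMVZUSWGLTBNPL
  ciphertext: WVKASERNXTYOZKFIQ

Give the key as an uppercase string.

  i= 0: W-R =  5 → F
  i= 1: V-Y = 23 → X
  i= 2: K-S = 18 → S
  i= 3: A-X =  3 → D
  i= 4: S-M =  6 → G
  i= 5: E-V =  9 → J
  i= 6: R-Z = 18 → S
  i= 7: N-U = 19 → T
  i= 8: X-S =  5 → F
  i= 9: T-W = 23 → X
  i=10: Y-G = 18 → S
  i=11: O-L =  3 → D
  i=12: Z-T =  6 → G
  i=13: K-B =  9 → J
  i=14: F-N = 18 → S
  i=15: I-P = 19 → T
  i=16: Q-L =  5 → F
  shifts repeat with period 8: FXSDGJST

FXSDGJST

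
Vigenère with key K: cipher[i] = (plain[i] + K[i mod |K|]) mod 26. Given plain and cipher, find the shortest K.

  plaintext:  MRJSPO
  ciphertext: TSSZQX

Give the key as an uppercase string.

HBJ

  i= 0: T-M =  7 → H
  i= 1: S-R =  1 → B
  i= 2: S-J =  9 → J
  i= 3: Z-S =  7 → H
  i= 4: Q-P =  1 → B
  i= 5: X-O =  9 → J
  shifts repeat with period 3: HBJ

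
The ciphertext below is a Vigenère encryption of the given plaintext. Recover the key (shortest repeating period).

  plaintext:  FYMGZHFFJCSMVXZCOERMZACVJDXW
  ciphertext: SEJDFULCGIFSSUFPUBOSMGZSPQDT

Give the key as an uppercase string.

NGXXG

  i= 0: S-F = 13 → N
  i= 1: E-Y =  6 → G
  i= 2: J-M = 23 → X
  i= 3: D-G = 23 → X
  i= 4: F-Z =  6 → G
  i= 5: U-H = 13 → N
  i= 6: L-F =  6 → G
  i= 7: C-F = 23 → X
  i= 8: G-J = 23 → X
  i= 9: I-C =  6 → G
  i=10: F-S = 13 → N
  i=11: S-M =  6 → G
  i=12: S-V = 23 → X
  i=13: U-X = 23 → X
  i=14: F-Z =  6 → G
  i=15: P-C = 13 → N
  i=16: U-O =  6 → G
  i=17: B-E = 23 → X
  i=18: O-R = 23 → X
  i=19: S-M =  6 → G
  i=20: M-Z = 13 → N
  i=21: G-A =  6 → G
  i=22: Z-C = 23 → X
  i=23: S-V = 23 → X
  i=24: P-J =  6 → G
  i=25: Q-D = 13 → N
  i=26: D-X =  6 → G
  i=27: T-W = 23 → X
  shifts repeat with period 5: NGXXG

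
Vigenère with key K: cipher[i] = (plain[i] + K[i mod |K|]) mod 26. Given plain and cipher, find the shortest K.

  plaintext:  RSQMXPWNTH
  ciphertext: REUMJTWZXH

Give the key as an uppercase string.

  i= 0: R-R =  0 → A
  i= 1: E-S = 12 → M
  i= 2: U-Q =  4 → E
  i= 3: M-M =  0 → A
  i= 4: J-X = 12 → M
  i= 5: T-P =  4 → E
  i= 6: W-W =  0 → A
  i= 7: Z-N = 12 → M
  i= 8: X-T =  4 → E
  i= 9: H-H =  0 → A
  shifts repeat with period 3: AME

AME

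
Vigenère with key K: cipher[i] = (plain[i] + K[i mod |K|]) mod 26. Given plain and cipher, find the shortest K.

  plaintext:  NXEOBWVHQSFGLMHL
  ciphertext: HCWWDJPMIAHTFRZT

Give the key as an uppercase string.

  i= 0: H-N = 20 → U
  i= 1: C-X =  5 → F
  i= 2: W-E = 18 → S
  i= 3: W-O =  8 → I
  i= 4: D-B =  2 → C
  i= 5: J-W = 13 → N
  i= 6: P-V = 20 → U
  i= 7: M-H =  5 → F
  i= 8: I-Q = 18 → S
  i= 9: A-S =  8 → I
  i=10: H-F =  2 → C
  i=11: T-G = 13 → N
  i=12: F-L = 20 → U
  i=13: R-M =  5 → F
  i=14: Z-H = 18 → S
  i=15: T-L =  8 → I
  shifts repeat with period 6: UFSICN

UFSICN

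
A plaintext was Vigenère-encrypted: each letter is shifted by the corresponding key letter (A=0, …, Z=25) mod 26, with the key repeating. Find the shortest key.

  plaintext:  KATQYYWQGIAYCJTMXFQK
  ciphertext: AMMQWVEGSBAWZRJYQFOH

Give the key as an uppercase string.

  i= 0: A-K = 16 → Q
  i= 1: M-A = 12 → M
  i= 2: M-T = 19 → T
  i= 3: Q-Q =  0 → A
  i= 4: W-Y = 24 → Y
  i= 5: V-Y = 23 → X
  i= 6: E-W =  8 → I
  i= 7: G-Q = 16 → Q
  i= 8: S-G = 12 → M
  i= 9: B-I = 19 → T
  i=10: A-A =  0 → A
  i=11: W-Y = 24 → Y
  i=12: Z-C = 23 → X
  i=13: R-J =  8 → I
  i=14: J-T = 16 → Q
  i=15: Y-M = 12 → M
  i=16: Q-X = 19 → T
  i=17: F-F =  0 → A
  i=18: O-Q = 24 → Y
  i=19: H-K = 23 → X
  shifts repeat with period 7: QMTAYXI

QMTAYXI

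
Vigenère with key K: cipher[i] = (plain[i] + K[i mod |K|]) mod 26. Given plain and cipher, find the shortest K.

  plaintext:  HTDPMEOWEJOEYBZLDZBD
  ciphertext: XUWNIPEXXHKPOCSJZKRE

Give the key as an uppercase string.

  i= 0: X-H = 16 → Q
  i= 1: U-T =  1 → B
  i= 2: W-D = 19 → T
  i= 3: N-P = 24 → Y
  i= 4: I-M = 22 → W
  i= 5: P-E = 11 → L
  i= 6: E-O = 16 → Q
  i= 7: X-W =  1 → B
  i= 8: X-E = 19 → T
  i= 9: H-J = 24 → Y
  i=10: K-O = 22 → W
  i=11: P-E = 11 → L
  i=12: O-Y = 16 → Q
  i=13: C-B =  1 → B
  i=14: S-Z = 19 → T
  i=15: J-L = 24 → Y
  i=16: Z-D = 22 → W
  i=17: K-Z = 11 → L
  i=18: R-B = 16 → Q
  i=19: E-D =  1 → B
  shifts repeat with period 6: QBTYWL

QBTYWL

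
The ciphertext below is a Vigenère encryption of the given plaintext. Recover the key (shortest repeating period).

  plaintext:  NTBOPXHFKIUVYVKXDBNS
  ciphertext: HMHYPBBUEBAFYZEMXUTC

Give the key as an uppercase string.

  i= 0: H-N = 20 → U
  i= 1: M-T = 19 → T
  i= 2: H-B =  6 → G
  i= 3: Y-O = 10 → K
  i= 4: P-P =  0 → A
  i= 5: B-X =  4 → E
  i= 6: B-H = 20 → U
  i= 7: U-F = 15 → P
  i= 8: E-K = 20 → U
  i= 9: B-I = 19 → T
  i=10: A-U =  6 → G
  i=11: F-V = 10 → K
  i=12: Y-Y =  0 → A
  i=13: Z-V =  4 → E
  i=14: E-K = 20 → U
  i=15: M-X = 15 → P
  i=16: X-D = 20 → U
  i=17: U-B = 19 → T
  i=18: T-N =  6 → G
  i=19: C-S = 10 → K
  shifts repeat with period 8: UTGKAEUP

UTGKAEUP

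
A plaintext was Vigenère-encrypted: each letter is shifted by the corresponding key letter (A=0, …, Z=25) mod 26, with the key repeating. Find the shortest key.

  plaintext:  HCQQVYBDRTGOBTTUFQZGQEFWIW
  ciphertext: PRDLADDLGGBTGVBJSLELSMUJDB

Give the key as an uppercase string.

  i= 0: P-H =  8 → I
  i= 1: R-C = 15 → P
  i= 2: D-Q = 13 → N
  i= 3: L-Q = 21 → V
  i= 4: A-V =  5 → F
  i= 5: D-Y =  5 → F
  i= 6: D-B =  2 → C
  i= 7: L-D =  8 → I
  i= 8: G-R = 15 → P
  i= 9: G-T = 13 → N
  i=10: B-G = 21 → V
  i=11: T-O =  5 → F
  i=12: G-B =  5 → F
  i=13: V-T =  2 → C
  i=14: B-T =  8 → I
  i=15: J-U = 15 → P
  i=16: S-F = 13 → N
  i=17: L-Q = 21 → V
  i=18: E-Z =  5 → F
  i=19: L-G =  5 → F
  i=20: S-Q =  2 → C
  i=21: M-E =  8 → I
  i=22: U-F = 15 → P
  i=23: J-W = 13 → N
  i=24: D-I = 21 → V
  i=25: B-W =  5 → F
  shifts repeat with period 7: IPNVFFC

IPNVFFC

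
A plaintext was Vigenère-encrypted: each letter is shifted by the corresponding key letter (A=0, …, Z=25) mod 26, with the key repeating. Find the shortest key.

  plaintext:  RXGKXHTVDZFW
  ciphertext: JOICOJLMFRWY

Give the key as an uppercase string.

  i= 0: J-R = 18 → S
  i= 1: O-X = 17 → R
  i= 2: I-G =  2 → C
  i= 3: C-K = 18 → S
  i= 4: O-X = 17 → R
  i= 5: J-H =  2 → C
  i= 6: L-T = 18 → S
  i= 7: M-V = 17 → R
  i= 8: F-D =  2 → C
  i= 9: R-Z = 18 → S
  i=10: W-F = 17 → R
  i=11: Y-W =  2 → C
  shifts repeat with period 3: SRC

SRC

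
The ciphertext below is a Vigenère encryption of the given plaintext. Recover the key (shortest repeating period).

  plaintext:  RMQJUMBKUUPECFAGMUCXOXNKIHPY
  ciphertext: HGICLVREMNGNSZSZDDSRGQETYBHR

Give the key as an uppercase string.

  i= 0: H-R = 16 → Q
  i= 1: G-M = 20 → U
  i= 2: I-Q = 18 → S
  i= 3: C-J = 19 → T
  i= 4: L-U = 17 → R
  i= 5: V-M =  9 → J
  i= 6: R-B = 16 → Q
  i= 7: E-K = 20 → U
  i= 8: M-U = 18 → S
  i= 9: N-U = 19 → T
  i=10: G-P = 17 → R
  i=11: N-E =  9 → J
  i=12: S-C = 16 → Q
  i=13: Z-F = 20 → U
  i=14: S-A = 18 → S
  i=15: Z-G = 19 → T
  i=16: D-M = 17 → R
  i=17: D-U =  9 → J
  i=18: S-C = 16 → Q
  i=19: R-X = 20 → U
  i=20: G-O = 18 → S
  i=21: Q-X = 19 → T
  i=22: E-N = 17 → R
  i=23: T-K =  9 → J
  i=24: Y-I = 16 → Q
  i=25: B-H = 20 → U
  i=26: H-P = 18 → S
  i=27: R-Y = 19 → T
  shifts repeat with period 6: QUSTRJ

QUSTRJ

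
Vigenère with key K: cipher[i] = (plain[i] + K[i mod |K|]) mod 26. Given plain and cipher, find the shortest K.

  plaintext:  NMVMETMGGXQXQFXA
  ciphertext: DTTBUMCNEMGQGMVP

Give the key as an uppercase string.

QHYPQT

  i= 0: D-N = 16 → Q
  i= 1: T-M =  7 → H
  i= 2: T-V = 24 → Y
  i= 3: B-M = 15 → P
  i= 4: U-E = 16 → Q
  i= 5: M-T = 19 → T
  i= 6: C-M = 16 → Q
  i= 7: N-G =  7 → H
  i= 8: E-G = 24 → Y
  i= 9: M-X = 15 → P
  i=10: G-Q = 16 → Q
  i=11: Q-X = 19 → T
  i=12: G-Q = 16 → Q
  i=13: M-F =  7 → H
  i=14: V-X = 24 → Y
  i=15: P-A = 15 → P
  shifts repeat with period 6: QHYPQT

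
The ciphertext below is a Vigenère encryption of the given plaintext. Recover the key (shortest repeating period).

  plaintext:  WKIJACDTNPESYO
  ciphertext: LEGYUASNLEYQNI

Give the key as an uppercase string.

  i= 0: L-W = 15 → P
  i= 1: E-K = 20 → U
  i= 2: G-I = 24 → Y
  i= 3: Y-J = 15 → P
  i= 4: U-A = 20 → U
  i= 5: A-C = 24 → Y
  i= 6: S-D = 15 → P
  i= 7: N-T = 20 → U
  i= 8: L-N = 24 → Y
  i= 9: E-P = 15 → P
  i=10: Y-E = 20 → U
  i=11: Q-S = 24 → Y
  i=12: N-Y = 15 → P
  i=13: I-O = 20 → U
  shifts repeat with period 3: PUY

PUY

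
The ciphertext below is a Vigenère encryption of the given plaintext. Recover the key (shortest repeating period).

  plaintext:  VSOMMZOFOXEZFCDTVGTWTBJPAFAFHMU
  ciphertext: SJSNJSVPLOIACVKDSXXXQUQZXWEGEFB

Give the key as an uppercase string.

  i= 0: S-V = 23 → X
  i= 1: J-S = 17 → R
  i= 2: S-O =  4 → E
  i= 3: N-M =  1 → B
  i= 4: J-M = 23 → X
  i= 5: S-Z = 19 → T
  i= 6: V-O =  7 → H
  i= 7: P-F = 10 → K
  i= 8: L-O = 23 → X
  i= 9: O-X = 17 → R
  i=10: I-E =  4 → E
  i=11: A-Z =  1 → B
  i=12: C-F = 23 → X
  i=13: V-C = 19 → T
  i=14: K-D =  7 → H
  i=15: D-T = 10 → K
  i=16: S-V = 23 → X
  i=17: X-G = 17 → R
  i=18: X-T =  4 → E
  i=19: X-W =  1 → B
  i=20: Q-T = 23 → X
  i=21: U-B = 19 → T
  i=22: Q-J =  7 → H
  i=23: Z-P = 10 → K
  i=24: X-A = 23 → X
  i=25: W-F = 17 → R
  i=26: E-A =  4 → E
  i=27: G-F =  1 → B
  i=28: E-H = 23 → X
  i=29: F-M = 19 → T
  i=30: B-U =  7 → H
  shifts repeat with period 8: XREBXTHK

XREBXTHK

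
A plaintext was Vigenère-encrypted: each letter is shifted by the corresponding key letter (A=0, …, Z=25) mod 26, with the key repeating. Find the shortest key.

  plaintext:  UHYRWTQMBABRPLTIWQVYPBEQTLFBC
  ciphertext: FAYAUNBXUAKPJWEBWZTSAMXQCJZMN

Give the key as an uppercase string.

  i= 0: F-U = 11 → L
  i= 1: A-H = 19 → T
  i= 2: Y-Y =  0 → A
  i= 3: A-R =  9 → J
  i= 4: U-W = 24 → Y
  i= 5: N-T = 20 → U
  i= 6: B-Q = 11 → L
  i= 7: X-M = 11 → L
  i= 8: U-B = 19 → T
  i= 9: A-A =  0 → A
  i=10: K-B =  9 → J
  i=11: P-R = 24 → Y
  i=12: J-P = 20 → U
  i=13: W-L = 11 → L
  i=14: E-T = 11 → L
  i=15: B-I = 19 → T
  i=16: W-W =  0 → A
  i=17: Z-Q =  9 → J
  i=18: T-V = 24 → Y
  i=19: S-Y = 20 → U
  i=20: A-P = 11 → L
  i=21: M-B = 11 → L
  i=22: X-E = 19 → T
  i=23: Q-Q =  0 → A
  i=24: C-T =  9 → J
  i=25: J-L = 24 → Y
  i=26: Z-F = 20 → U
  i=27: M-B = 11 → L
  i=28: N-C = 11 → L
  shifts repeat with period 7: LTAJYUL

LTAJYUL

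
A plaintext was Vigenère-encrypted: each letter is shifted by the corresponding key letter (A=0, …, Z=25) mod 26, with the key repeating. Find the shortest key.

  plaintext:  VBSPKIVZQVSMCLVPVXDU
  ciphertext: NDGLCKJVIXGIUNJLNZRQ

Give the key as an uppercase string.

  i= 0: N-V = 18 → S
  i= 1: D-B =  2 → C
  i= 2: G-S = 14 → O
  i= 3: L-P = 22 → W
  i= 4: C-K = 18 → S
  i= 5: K-I =  2 → C
  i= 6: J-V = 14 → O
  i= 7: V-Z = 22 → W
  i= 8: I-Q = 18 → S
  i= 9: X-V =  2 → C
  i=10: G-S = 14 → O
  i=11: I-M = 22 → W
  i=12: U-C = 18 → S
  i=13: N-L =  2 → C
  i=14: J-V = 14 → O
  i=15: L-P = 22 → W
  i=16: N-V = 18 → S
  i=17: Z-X =  2 → C
  i=18: R-D = 14 → O
  i=19: Q-U = 22 → W
  shifts repeat with period 4: SCOW

SCOW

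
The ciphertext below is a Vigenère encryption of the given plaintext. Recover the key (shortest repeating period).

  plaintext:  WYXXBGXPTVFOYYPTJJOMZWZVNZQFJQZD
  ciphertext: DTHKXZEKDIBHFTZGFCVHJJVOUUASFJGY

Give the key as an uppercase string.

HVKNWT

  i= 0: D-W =  7 → H
  i= 1: T-Y = 21 → V
  i= 2: H-X = 10 → K
  i= 3: K-X = 13 → N
  i= 4: X-B = 22 → W
  i= 5: Z-G = 19 → T
  i= 6: E-X =  7 → H
  i= 7: K-P = 21 → V
  i= 8: D-T = 10 → K
  i= 9: I-V = 13 → N
  i=10: B-F = 22 → W
  i=11: H-O = 19 → T
  i=12: F-Y =  7 → H
  i=13: T-Y = 21 → V
  i=14: Z-P = 10 → K
  i=15: G-T = 13 → N
  i=16: F-J = 22 → W
  i=17: C-J = 19 → T
  i=18: V-O =  7 → H
  i=19: H-M = 21 → V
  i=20: J-Z = 10 → K
  i=21: J-W = 13 → N
  i=22: V-Z = 22 → W
  i=23: O-V = 19 → T
  i=24: U-N =  7 → H
  i=25: U-Z = 21 → V
  i=26: A-Q = 10 → K
  i=27: S-F = 13 → N
  i=28: F-J = 22 → W
  i=29: J-Q = 19 → T
  i=30: G-Z =  7 → H
  i=31: Y-D = 21 → V
  shifts repeat with period 6: HVKNWT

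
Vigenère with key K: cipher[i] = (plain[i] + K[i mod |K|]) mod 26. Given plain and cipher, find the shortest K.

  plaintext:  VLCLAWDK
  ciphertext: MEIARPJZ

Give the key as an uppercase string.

RTGP

  i= 0: M-V = 17 → R
  i= 1: E-L = 19 → T
  i= 2: I-C =  6 → G
  i= 3: A-L = 15 → P
  i= 4: R-A = 17 → R
  i= 5: P-W = 19 → T
  i= 6: J-D =  6 → G
  i= 7: Z-K = 15 → P
  shifts repeat with period 4: RTGP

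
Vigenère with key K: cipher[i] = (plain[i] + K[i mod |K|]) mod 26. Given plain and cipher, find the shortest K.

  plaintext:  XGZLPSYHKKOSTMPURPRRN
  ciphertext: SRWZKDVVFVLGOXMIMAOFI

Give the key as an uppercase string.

  i= 0: S-X = 21 → V
  i= 1: R-G = 11 → L
  i= 2: W-Z = 23 → X
  i= 3: Z-L = 14 → O
  i= 4: K-P = 21 → V
  i= 5: D-S = 11 → L
  i= 6: V-Y = 23 → X
  i= 7: V-H = 14 → O
  i= 8: F-K = 21 → V
  i= 9: V-K = 11 → L
  i=10: L-O = 23 → X
  i=11: G-S = 14 → O
  i=12: O-T = 21 → V
  i=13: X-M = 11 → L
  i=14: M-P = 23 → X
  i=15: I-U = 14 → O
  i=16: M-R = 21 → V
  i=17: A-P = 11 → L
  i=18: O-R = 23 → X
  i=19: F-R = 14 → O
  i=20: I-N = 21 → V
  shifts repeat with period 4: VLXO

VLXO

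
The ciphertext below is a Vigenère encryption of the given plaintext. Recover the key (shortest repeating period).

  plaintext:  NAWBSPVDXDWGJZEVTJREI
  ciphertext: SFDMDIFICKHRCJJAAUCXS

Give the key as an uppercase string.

FFHLLTK

  i= 0: S-N =  5 → F
  i= 1: F-A =  5 → F
  i= 2: D-W =  7 → H
  i= 3: M-B = 11 → L
  i= 4: D-S = 11 → L
  i= 5: I-P = 19 → T
  i= 6: F-V = 10 → K
  i= 7: I-D =  5 → F
  i= 8: C-X =  5 → F
  i= 9: K-D =  7 → H
  i=10: H-W = 11 → L
  i=11: R-G = 11 → L
  i=12: C-J = 19 → T
  i=13: J-Z = 10 → K
  i=14: J-E =  5 → F
  i=15: A-V =  5 → F
  i=16: A-T =  7 → H
  i=17: U-J = 11 → L
  i=18: C-R = 11 → L
  i=19: X-E = 19 → T
  i=20: S-I = 10 → K
  shifts repeat with period 7: FFHLLTK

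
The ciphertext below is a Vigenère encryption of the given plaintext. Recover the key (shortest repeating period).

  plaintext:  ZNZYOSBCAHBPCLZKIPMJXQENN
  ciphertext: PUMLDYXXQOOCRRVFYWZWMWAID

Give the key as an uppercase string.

QHNNPGWV

  i= 0: P-Z = 16 → Q
  i= 1: U-N =  7 → H
  i= 2: M-Z = 13 → N
  i= 3: L-Y = 13 → N
  i= 4: D-O = 15 → P
  i= 5: Y-S =  6 → G
  i= 6: X-B = 22 → W
  i= 7: X-C = 21 → V
  i= 8: Q-A = 16 → Q
  i= 9: O-H =  7 → H
  i=10: O-B = 13 → N
  i=11: C-P = 13 → N
  i=12: R-C = 15 → P
  i=13: R-L =  6 → G
  i=14: V-Z = 22 → W
  i=15: F-K = 21 → V
  i=16: Y-I = 16 → Q
  i=17: W-P =  7 → H
  i=18: Z-M = 13 → N
  i=19: W-J = 13 → N
  i=20: M-X = 15 → P
  i=21: W-Q =  6 → G
  i=22: A-E = 22 → W
  i=23: I-N = 21 → V
  i=24: D-N = 16 → Q
  shifts repeat with period 8: QHNNPGWV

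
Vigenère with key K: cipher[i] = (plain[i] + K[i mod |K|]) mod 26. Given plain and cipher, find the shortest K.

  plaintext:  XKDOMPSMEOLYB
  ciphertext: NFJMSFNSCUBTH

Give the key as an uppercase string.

  i= 0: N-X = 16 → Q
  i= 1: F-K = 21 → V
  i= 2: J-D =  6 → G
  i= 3: M-O = 24 → Y
  i= 4: S-M =  6 → G
  i= 5: F-P = 16 → Q
  i= 6: N-S = 21 → V
  i= 7: S-M =  6 → G
  i= 8: C-E = 24 → Y
  i= 9: U-O =  6 → G
  i=10: B-L = 16 → Q
  i=11: T-Y = 21 → V
  i=12: H-B =  6 → G
  shifts repeat with period 5: QVGYG

QVGYG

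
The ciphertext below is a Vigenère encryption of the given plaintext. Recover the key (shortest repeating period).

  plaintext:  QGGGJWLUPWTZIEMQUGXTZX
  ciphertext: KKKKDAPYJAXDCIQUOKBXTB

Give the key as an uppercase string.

  i= 0: K-Q = 20 → U
  i= 1: K-G =  4 → E
  i= 2: K-G =  4 → E
  i= 3: K-G =  4 → E
  i= 4: D-J = 20 → U
  i= 5: A-W =  4 → E
  i= 6: P-L =  4 → E
  i= 7: Y-U =  4 → E
  i= 8: J-P = 20 → U
  i= 9: A-W =  4 → E
  i=10: X-T =  4 → E
  i=11: D-Z =  4 → E
  i=12: C-I = 20 → U
  i=13: I-E =  4 → E
  i=14: Q-M =  4 → E
  i=15: U-Q =  4 → E
  i=16: O-U = 20 → U
  i=17: K-G =  4 → E
  i=18: B-X =  4 → E
  i=19: X-T =  4 → E
  i=20: T-Z = 20 → U
  i=21: B-X =  4 → E
  shifts repeat with period 4: UEEE

UEEE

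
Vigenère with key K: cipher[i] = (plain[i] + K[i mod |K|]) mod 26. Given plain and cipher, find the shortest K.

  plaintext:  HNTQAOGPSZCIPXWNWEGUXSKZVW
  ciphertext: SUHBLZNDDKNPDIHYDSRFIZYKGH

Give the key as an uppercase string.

LHOLL

  i= 0: S-H = 11 → L
  i= 1: U-N =  7 → H
  i= 2: H-T = 14 → O
  i= 3: B-Q = 11 → L
  i= 4: L-A = 11 → L
  i= 5: Z-O = 11 → L
  i= 6: N-G =  7 → H
  i= 7: D-P = 14 → O
  i= 8: D-S = 11 → L
  i= 9: K-Z = 11 → L
  i=10: N-C = 11 → L
  i=11: P-I =  7 → H
  i=12: D-P = 14 → O
  i=13: I-X = 11 → L
  i=14: H-W = 11 → L
  i=15: Y-N = 11 → L
  i=16: D-W =  7 → H
  i=17: S-E = 14 → O
  i=18: R-G = 11 → L
  i=19: F-U = 11 → L
  i=20: I-X = 11 → L
  i=21: Z-S =  7 → H
  i=22: Y-K = 14 → O
  i=23: K-Z = 11 → L
  i=24: G-V = 11 → L
  i=25: H-W = 11 → L
  shifts repeat with period 5: LHOLL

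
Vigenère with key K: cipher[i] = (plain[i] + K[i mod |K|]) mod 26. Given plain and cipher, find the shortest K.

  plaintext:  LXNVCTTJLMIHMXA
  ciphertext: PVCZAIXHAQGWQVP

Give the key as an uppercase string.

EYP

  i= 0: P-L =  4 → E
  i= 1: V-X = 24 → Y
  i= 2: C-N = 15 → P
  i= 3: Z-V =  4 → E
  i= 4: A-C = 24 → Y
  i= 5: I-T = 15 → P
  i= 6: X-T =  4 → E
  i= 7: H-J = 24 → Y
  i= 8: A-L = 15 → P
  i= 9: Q-M =  4 → E
  i=10: G-I = 24 → Y
  i=11: W-H = 15 → P
  i=12: Q-M =  4 → E
  i=13: V-X = 24 → Y
  i=14: P-A = 15 → P
  shifts repeat with period 3: EYP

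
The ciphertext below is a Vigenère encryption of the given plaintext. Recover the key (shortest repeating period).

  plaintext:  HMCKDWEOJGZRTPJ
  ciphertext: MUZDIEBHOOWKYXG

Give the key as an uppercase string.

FIXT

  i= 0: M-H =  5 → F
  i= 1: U-M =  8 → I
  i= 2: Z-C = 23 → X
  i= 3: D-K = 19 → T
  i= 4: I-D =  5 → F
  i= 5: E-W =  8 → I
  i= 6: B-E = 23 → X
  i= 7: H-O = 19 → T
  i= 8: O-J =  5 → F
  i= 9: O-G =  8 → I
  i=10: W-Z = 23 → X
  i=11: K-R = 19 → T
  i=12: Y-T =  5 → F
  i=13: X-P =  8 → I
  i=14: G-J = 23 → X
  shifts repeat with period 4: FIXT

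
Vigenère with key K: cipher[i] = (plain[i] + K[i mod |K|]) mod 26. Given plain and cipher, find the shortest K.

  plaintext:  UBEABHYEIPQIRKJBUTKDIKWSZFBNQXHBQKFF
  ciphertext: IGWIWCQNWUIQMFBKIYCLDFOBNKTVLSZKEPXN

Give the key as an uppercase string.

OFSIVVSJ

  i= 0: I-U = 14 → O
  i= 1: G-B =  5 → F
  i= 2: W-E = 18 → S
  i= 3: I-A =  8 → I
  i= 4: W-B = 21 → V
  i= 5: C-H = 21 → V
  i= 6: Q-Y = 18 → S
  i= 7: N-E =  9 → J
  i= 8: W-I = 14 → O
  i= 9: U-P =  5 → F
  i=10: I-Q = 18 → S
  i=11: Q-I =  8 → I
  i=12: M-R = 21 → V
  i=13: F-K = 21 → V
  i=14: B-J = 18 → S
  i=15: K-B =  9 → J
  i=16: I-U = 14 → O
  i=17: Y-T =  5 → F
  i=18: C-K = 18 → S
  i=19: L-D =  8 → I
  i=20: D-I = 21 → V
  i=21: F-K = 21 → V
  i=22: O-W = 18 → S
  i=23: B-S =  9 → J
  i=24: N-Z = 14 → O
  i=25: K-F =  5 → F
  i=26: T-B = 18 → S
  i=27: V-N =  8 → I
  i=28: L-Q = 21 → V
  i=29: S-X = 21 → V
  i=30: Z-H = 18 → S
  i=31: K-B =  9 → J
  i=32: E-Q = 14 → O
  i=33: P-K =  5 → F
  i=34: X-F = 18 → S
  i=35: N-F =  8 → I
  shifts repeat with period 8: OFSIVVSJ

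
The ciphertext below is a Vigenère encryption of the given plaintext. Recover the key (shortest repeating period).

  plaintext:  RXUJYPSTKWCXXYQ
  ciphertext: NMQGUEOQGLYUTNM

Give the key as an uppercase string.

  i= 0: N-R = 22 → W
  i= 1: M-X = 15 → P
  i= 2: Q-U = 22 → W
  i= 3: G-J = 23 → X
  i= 4: U-Y = 22 → W
  i= 5: E-P = 15 → P
  i= 6: O-S = 22 → W
  i= 7: Q-T = 23 → X
  i= 8: G-K = 22 → W
  i= 9: L-W = 15 → P
  i=10: Y-C = 22 → W
  i=11: U-X = 23 → X
  i=12: T-X = 22 → W
  i=13: N-Y = 15 → P
  i=14: M-Q = 22 → W
  shifts repeat with period 4: WPWX

WPWX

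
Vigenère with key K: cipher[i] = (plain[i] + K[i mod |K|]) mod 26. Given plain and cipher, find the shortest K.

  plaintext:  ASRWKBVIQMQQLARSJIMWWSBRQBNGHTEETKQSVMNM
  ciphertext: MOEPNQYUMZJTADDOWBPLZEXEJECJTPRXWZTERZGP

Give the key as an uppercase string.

MWNTDPD

  i= 0: M-A = 12 → M
  i= 1: O-S = 22 → W
  i= 2: E-R = 13 → N
  i= 3: P-W = 19 → T
  i= 4: N-K =  3 → D
  i= 5: Q-B = 15 → P
  i= 6: Y-V =  3 → D
  i= 7: U-I = 12 → M
  i= 8: M-Q = 22 → W
  i= 9: Z-M = 13 → N
  i=10: J-Q = 19 → T
  i=11: T-Q =  3 → D
  i=12: A-L = 15 → P
  i=13: D-A =  3 → D
  i=14: D-R = 12 → M
  i=15: O-S = 22 → W
  i=16: W-J = 13 → N
  i=17: B-I = 19 → T
  i=18: P-M =  3 → D
  i=19: L-W = 15 → P
  i=20: Z-W =  3 → D
  i=21: E-S = 12 → M
  i=22: X-B = 22 → W
  i=23: E-R = 13 → N
  i=24: J-Q = 19 → T
  i=25: E-B =  3 → D
  i=26: C-N = 15 → P
  i=27: J-G =  3 → D
  i=28: T-H = 12 → M
  i=29: P-T = 22 → W
  i=30: R-E = 13 → N
  i=31: X-E = 19 → T
  i=32: W-T =  3 → D
  i=33: Z-K = 15 → P
  i=34: T-Q =  3 → D
  i=35: E-S = 12 → M
  i=36: R-V = 22 → W
  i=37: Z-M = 13 → N
  i=38: G-N = 19 → T
  i=39: P-M =  3 → D
  shifts repeat with period 7: MWNTDPD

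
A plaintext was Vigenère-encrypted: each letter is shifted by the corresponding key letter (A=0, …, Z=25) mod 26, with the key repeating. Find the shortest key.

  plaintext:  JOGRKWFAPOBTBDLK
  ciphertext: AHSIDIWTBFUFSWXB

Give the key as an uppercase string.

  i= 0: A-J = 17 → R
  i= 1: H-O = 19 → T
  i= 2: S-G = 12 → M
  i= 3: I-R = 17 → R
  i= 4: D-K = 19 → T
  i= 5: I-W = 12 → M
  i= 6: W-F = 17 → R
  i= 7: T-A = 19 → T
  i= 8: B-P = 12 → M
  i= 9: F-O = 17 → R
  i=10: U-B = 19 → T
  i=11: F-T = 12 → M
  i=12: S-B = 17 → R
  i=13: W-D = 19 → T
  i=14: X-L = 12 → M
  i=15: B-K = 17 → R
  shifts repeat with period 3: RTM

RTM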